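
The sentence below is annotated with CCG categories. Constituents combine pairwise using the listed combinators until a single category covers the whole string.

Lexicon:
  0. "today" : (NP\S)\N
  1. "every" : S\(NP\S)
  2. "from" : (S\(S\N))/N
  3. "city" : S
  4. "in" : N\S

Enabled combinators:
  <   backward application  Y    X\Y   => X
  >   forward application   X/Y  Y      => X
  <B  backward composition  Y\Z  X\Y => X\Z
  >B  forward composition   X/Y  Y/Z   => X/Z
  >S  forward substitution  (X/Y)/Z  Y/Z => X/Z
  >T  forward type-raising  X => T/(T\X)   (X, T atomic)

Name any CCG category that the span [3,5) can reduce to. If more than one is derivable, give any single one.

[0,5] S   <
  [0,2] S\N   <B
    [0,1] "today" : (NP\S)\N
    [1,2] "every" : S\(NP\S)
  [2,5] S\(S\N)   >
    [2,3] "from" : (S\(S\N))/N
    [3,5] N   >
      [3,4] N/(N\S)   >T
        [3,4] "city" : S
      [4,5] "in" : N\S

N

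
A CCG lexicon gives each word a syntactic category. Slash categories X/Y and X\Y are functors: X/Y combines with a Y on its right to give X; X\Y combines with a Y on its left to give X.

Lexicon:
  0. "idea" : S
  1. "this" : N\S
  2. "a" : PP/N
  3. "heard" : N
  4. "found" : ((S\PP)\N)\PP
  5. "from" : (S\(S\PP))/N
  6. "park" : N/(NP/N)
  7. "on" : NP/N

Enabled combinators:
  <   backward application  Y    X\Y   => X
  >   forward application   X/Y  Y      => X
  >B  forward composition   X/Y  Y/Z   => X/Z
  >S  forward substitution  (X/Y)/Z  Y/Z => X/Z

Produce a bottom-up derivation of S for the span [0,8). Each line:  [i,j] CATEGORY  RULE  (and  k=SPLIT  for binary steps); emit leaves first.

[0,8] S   <
  [0,5] S\PP   <
    [0,2] N   <
      [0,1] "idea" : S
      [1,2] "this" : N\S
    [2,5] (S\PP)\N   <
      [2,4] PP   >
        [2,3] "a" : PP/N
        [3,4] "heard" : N
      [4,5] "found" : ((S\PP)\N)\PP
  [5,8] S\(S\PP)   >
    [5,6] "from" : (S\(S\PP))/N
    [6,8] N   >
      [6,7] "park" : N/(NP/N)
      [7,8] "on" : NP/N

[0,1] S  lex  "idea"
[1,2] N\S  lex  "this"
[0,2] N  <  k=1
[2,3] PP/N  lex  "a"
[3,4] N  lex  "heard"
[2,4] PP  >  k=3
[4,5] ((S\PP)\N)\PP  lex  "found"
[2,5] (S\PP)\N  <  k=4
[0,5] S\PP  <  k=2
[5,6] (S\(S\PP))/N  lex  "from"
[6,7] N/(NP/N)  lex  "park"
[7,8] NP/N  lex  "on"
[6,8] N  >  k=7
[5,8] S\(S\PP)  >  k=6
[0,8] S  <  k=5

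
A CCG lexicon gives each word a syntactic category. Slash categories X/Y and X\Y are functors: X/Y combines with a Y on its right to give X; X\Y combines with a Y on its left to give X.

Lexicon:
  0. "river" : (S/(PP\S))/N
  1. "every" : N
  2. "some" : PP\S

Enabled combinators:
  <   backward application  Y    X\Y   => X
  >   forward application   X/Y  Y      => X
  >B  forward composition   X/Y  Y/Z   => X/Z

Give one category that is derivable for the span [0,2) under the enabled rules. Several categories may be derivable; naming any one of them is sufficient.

S/(PP\S)

[0,3] S   >
  [0,2] S/(PP\S)   >
    [0,1] "river" : (S/(PP\S))/N
    [1,2] "every" : N
  [2,3] "some" : PP\S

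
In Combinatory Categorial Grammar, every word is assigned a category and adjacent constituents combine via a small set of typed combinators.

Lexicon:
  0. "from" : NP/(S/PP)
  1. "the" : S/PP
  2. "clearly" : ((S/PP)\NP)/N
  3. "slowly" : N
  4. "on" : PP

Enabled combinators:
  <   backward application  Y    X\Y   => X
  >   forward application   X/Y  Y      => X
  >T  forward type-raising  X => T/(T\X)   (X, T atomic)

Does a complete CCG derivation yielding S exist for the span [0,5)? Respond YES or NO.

[0,5] S   >
  [0,4] S/PP   <
    [0,2] NP   >
      [0,1] "from" : NP/(S/PP)
      [1,2] "the" : S/PP
    [2,4] (S/PP)\NP   >
      [2,3] "clearly" : ((S/PP)\NP)/N
      [3,4] "slowly" : N
  [4,5] "on" : PP

YES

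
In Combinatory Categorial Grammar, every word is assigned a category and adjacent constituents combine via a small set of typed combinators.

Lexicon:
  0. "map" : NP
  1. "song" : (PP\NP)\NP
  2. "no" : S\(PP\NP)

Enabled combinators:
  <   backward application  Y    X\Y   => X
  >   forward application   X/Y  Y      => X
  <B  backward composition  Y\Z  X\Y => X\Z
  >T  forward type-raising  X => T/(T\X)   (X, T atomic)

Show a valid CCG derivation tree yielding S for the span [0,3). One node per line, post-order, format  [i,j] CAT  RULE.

[0,3] S   <
  [0,2] PP\NP   <
    [0,1] "map" : NP
    [1,2] "song" : (PP\NP)\NP
  [2,3] "no" : S\(PP\NP)

[0,1] NP  lex  "map"
[1,2] (PP\NP)\NP  lex  "song"
[0,2] PP\NP  <  k=1
[2,3] S\(PP\NP)  lex  "no"
[0,3] S  <  k=2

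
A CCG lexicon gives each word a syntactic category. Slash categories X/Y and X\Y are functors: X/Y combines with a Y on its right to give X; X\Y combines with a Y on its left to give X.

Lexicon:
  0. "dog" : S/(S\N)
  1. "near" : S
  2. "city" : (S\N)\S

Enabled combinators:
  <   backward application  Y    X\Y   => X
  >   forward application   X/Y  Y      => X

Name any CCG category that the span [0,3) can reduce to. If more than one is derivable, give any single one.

[0,3] S   >
  [0,1] "dog" : S/(S\N)
  [1,3] S\N   <
    [1,2] "near" : S
    [2,3] "city" : (S\N)\S

S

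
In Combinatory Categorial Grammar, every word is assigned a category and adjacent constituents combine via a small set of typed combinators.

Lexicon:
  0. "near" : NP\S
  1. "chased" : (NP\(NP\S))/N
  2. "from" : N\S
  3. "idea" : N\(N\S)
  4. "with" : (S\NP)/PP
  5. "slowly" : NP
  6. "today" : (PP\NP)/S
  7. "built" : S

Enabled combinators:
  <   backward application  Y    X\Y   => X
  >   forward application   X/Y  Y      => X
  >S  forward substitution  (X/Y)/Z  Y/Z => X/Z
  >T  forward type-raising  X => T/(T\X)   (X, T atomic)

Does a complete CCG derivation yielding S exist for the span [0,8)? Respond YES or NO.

YES

[0,8] S   <
  [0,4] NP   <
    [0,1] "near" : NP\S
    [1,4] NP\(NP\S)   >
      [1,2] "chased" : (NP\(NP\S))/N
      [2,4] N   <
        [2,3] "from" : N\S
        [3,4] "idea" : N\(N\S)
  [4,8] S\NP   >
    [4,5] "with" : (S\NP)/PP
    [5,8] PP   <
      [5,6] "slowly" : NP
      [6,8] PP\NP   >
        [6,7] "today" : (PP\NP)/S
        [7,8] "built" : S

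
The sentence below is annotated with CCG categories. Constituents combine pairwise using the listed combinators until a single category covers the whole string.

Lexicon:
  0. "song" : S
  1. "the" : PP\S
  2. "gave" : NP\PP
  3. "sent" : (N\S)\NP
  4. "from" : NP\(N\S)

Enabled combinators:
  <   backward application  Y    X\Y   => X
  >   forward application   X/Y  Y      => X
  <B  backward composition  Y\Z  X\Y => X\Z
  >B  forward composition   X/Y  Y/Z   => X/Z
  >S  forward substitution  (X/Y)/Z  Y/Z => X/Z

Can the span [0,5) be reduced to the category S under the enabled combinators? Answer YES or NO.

NO

S PP\S NP\PP (N\S)\NP NP\(N\S)
CKY chart[0,5] = {NP}; S ∉ chart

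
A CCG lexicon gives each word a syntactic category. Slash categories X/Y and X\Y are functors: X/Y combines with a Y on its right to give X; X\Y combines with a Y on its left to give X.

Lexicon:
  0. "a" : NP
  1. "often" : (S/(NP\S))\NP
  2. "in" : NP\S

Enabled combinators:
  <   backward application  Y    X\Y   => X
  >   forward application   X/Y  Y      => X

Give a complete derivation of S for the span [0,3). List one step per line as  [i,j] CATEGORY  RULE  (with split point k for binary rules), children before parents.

[0,1] NP  lex  "a"
[1,2] (S/(NP\S))\NP  lex  "often"
[0,2] S/(NP\S)  <  k=1
[2,3] NP\S  lex  "in"
[0,3] S  >  k=2

[0,3] S   >
  [0,2] S/(NP\S)   <
    [0,1] "a" : NP
    [1,2] "often" : (S/(NP\S))\NP
  [2,3] "in" : NP\S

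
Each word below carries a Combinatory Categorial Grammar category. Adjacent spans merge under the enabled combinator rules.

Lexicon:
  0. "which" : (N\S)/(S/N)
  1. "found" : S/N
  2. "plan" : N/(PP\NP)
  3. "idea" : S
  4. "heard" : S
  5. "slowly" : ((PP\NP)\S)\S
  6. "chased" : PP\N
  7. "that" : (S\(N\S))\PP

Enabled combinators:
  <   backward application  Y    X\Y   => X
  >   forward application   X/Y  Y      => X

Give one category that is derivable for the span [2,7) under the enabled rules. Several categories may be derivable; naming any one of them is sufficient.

PP

[0,8] S   <
  [0,2] N\S   >
    [0,1] "which" : (N\S)/(S/N)
    [1,2] "found" : S/N
  [2,8] S\(N\S)   <
    [2,7] PP   <
      [2,6] N   >
        [2,3] "plan" : N/(PP\NP)
        [3,6] PP\NP   <
          [3,4] "idea" : S
          [4,6] (PP\NP)\S   <
            [4,5] "heard" : S
            [5,6] "slowly" : ((PP\NP)\S)\S
      [6,7] "chased" : PP\N
    [7,8] "that" : (S\(N\S))\PP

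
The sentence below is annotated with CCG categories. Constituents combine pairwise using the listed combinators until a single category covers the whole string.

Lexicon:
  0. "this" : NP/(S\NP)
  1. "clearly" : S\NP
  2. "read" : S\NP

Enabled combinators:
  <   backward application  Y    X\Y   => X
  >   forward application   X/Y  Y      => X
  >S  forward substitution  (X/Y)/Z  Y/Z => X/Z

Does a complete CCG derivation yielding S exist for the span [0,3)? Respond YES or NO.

[0,3] S   <
  [0,2] NP   >
    [0,1] "this" : NP/(S\NP)
    [1,2] "clearly" : S\NP
  [2,3] "read" : S\NP

YES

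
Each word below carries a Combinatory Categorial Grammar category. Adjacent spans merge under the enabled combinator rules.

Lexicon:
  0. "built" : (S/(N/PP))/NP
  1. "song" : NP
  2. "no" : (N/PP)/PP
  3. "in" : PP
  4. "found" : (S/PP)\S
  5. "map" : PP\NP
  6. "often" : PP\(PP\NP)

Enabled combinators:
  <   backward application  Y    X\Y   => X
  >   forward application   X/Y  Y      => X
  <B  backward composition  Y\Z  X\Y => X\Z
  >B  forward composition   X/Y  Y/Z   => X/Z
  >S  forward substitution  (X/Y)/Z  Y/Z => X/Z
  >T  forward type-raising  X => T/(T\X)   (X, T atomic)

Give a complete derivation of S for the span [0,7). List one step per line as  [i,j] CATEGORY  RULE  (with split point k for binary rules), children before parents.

[0,1] (S/(N/PP))/NP  lex  "built"
[1,2] NP  lex  "song"
[0,2] S/(N/PP)  >  k=1
[2,3] (N/PP)/PP  lex  "no"
[0,3] S/PP  >B  k=2
[3,4] PP  lex  "in"
[0,4] S  >  k=3
[4,5] (S/PP)\S  lex  "found"
[0,5] S/PP  <  k=4
[5,6] PP\NP  lex  "map"
[6,7] PP\(PP\NP)  lex  "often"
[5,7] PP  <  k=6
[0,7] S  >  k=5

[0,7] S   >
  [0,5] S/PP   <
    [0,4] S   >
      [0,3] S/PP   >B
        [0,2] S/(N/PP)   >
          [0,1] "built" : (S/(N/PP))/NP
          [1,2] "song" : NP
        [2,3] "no" : (N/PP)/PP
      [3,4] "in" : PP
    [4,5] "found" : (S/PP)\S
  [5,7] PP   <
    [5,6] "map" : PP\NP
    [6,7] "often" : PP\(PP\NP)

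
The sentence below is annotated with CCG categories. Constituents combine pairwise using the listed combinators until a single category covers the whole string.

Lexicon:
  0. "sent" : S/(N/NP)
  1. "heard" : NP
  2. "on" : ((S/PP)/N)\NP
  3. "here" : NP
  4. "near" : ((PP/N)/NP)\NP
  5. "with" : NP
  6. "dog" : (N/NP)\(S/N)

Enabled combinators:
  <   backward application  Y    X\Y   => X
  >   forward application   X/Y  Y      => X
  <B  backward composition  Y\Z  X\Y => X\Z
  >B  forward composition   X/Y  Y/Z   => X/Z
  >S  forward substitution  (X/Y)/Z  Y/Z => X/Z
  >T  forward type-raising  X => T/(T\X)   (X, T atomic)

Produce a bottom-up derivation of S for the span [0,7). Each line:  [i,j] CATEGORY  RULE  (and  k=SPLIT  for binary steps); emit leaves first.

[0,7] S   >
  [0,1] "sent" : S/(N/NP)
  [1,7] N/NP   <
    [1,6] S/N   >S
      [1,3] (S/PP)/N   <
        [1,2] "heard" : NP
        [2,3] "on" : ((S/PP)/N)\NP
      [3,6] PP/N   >
        [3,5] (PP/N)/NP   <
          [3,4] "here" : NP
          [4,5] "near" : ((PP/N)/NP)\NP
        [5,6] "with" : NP
    [6,7] "dog" : (N/NP)\(S/N)

[0,1] S/(N/NP)  lex  "sent"
[1,2] NP  lex  "heard"
[2,3] ((S/PP)/N)\NP  lex  "on"
[1,3] (S/PP)/N  <  k=2
[3,4] NP  lex  "here"
[4,5] ((PP/N)/NP)\NP  lex  "near"
[3,5] (PP/N)/NP  <  k=4
[5,6] NP  lex  "with"
[3,6] PP/N  >  k=5
[1,6] S/N  >S  k=3
[6,7] (N/NP)\(S/N)  lex  "dog"
[1,7] N/NP  <  k=6
[0,7] S  >  k=1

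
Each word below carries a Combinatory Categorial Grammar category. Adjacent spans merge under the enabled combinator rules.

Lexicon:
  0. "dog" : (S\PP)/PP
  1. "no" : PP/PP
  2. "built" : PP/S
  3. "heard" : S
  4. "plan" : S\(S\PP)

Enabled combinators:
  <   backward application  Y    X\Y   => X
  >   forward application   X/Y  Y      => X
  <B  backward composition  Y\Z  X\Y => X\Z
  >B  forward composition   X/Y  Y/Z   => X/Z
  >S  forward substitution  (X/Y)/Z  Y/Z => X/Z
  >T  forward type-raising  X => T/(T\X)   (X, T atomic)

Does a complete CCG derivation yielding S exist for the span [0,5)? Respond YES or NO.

YES

[0,5] S   <
  [0,4] S\PP   >
    [0,1] "dog" : (S\PP)/PP
    [1,4] PP   >
      [1,3] PP/S   >B
        [1,2] "no" : PP/PP
        [2,3] "built" : PP/S
      [3,4] "heard" : S
  [4,5] "plan" : S\(S\PP)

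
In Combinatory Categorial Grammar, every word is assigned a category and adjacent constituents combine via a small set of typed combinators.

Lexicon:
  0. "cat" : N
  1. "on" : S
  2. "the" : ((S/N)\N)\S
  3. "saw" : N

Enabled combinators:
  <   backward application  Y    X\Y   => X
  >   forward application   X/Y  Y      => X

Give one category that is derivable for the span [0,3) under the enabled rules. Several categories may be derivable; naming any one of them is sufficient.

[0,4] S   >
  [0,3] S/N   <
    [0,1] "cat" : N
    [1,3] (S/N)\N   <
      [1,2] "on" : S
      [2,3] "the" : ((S/N)\N)\S
  [3,4] "saw" : N

S/N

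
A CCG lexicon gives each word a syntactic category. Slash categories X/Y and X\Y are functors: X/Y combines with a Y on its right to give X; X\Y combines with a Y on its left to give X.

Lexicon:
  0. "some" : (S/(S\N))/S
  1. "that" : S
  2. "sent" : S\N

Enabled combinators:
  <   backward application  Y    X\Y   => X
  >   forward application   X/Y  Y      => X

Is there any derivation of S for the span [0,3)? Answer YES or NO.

[0,3] S   >
  [0,2] S/(S\N)   >
    [0,1] "some" : (S/(S\N))/S
    [1,2] "that" : S
  [2,3] "sent" : S\N

YES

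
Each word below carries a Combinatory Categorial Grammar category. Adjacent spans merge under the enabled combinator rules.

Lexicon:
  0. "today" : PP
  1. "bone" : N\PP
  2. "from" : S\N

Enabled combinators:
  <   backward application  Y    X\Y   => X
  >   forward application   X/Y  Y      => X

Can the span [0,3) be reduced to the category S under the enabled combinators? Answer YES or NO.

YES

[0,3] S   <
  [0,2] N   <
    [0,1] "today" : PP
    [1,2] "bone" : N\PP
  [2,3] "from" : S\N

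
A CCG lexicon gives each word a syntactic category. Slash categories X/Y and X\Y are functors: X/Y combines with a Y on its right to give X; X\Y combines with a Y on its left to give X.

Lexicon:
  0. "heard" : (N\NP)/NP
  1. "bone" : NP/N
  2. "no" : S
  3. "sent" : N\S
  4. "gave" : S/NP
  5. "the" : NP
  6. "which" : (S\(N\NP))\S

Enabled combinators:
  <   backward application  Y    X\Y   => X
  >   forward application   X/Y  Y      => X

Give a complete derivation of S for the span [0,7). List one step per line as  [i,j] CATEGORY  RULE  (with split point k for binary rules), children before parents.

[0,7] S   <
  [0,4] N\NP   >
    [0,1] "heard" : (N\NP)/NP
    [1,4] NP   >
      [1,2] "bone" : NP/N
      [2,4] N   <
        [2,3] "no" : S
        [3,4] "sent" : N\S
  [4,7] S\(N\NP)   <
    [4,6] S   >
      [4,5] "gave" : S/NP
      [5,6] "the" : NP
    [6,7] "which" : (S\(N\NP))\S

[0,1] (N\NP)/NP  lex  "heard"
[1,2] NP/N  lex  "bone"
[2,3] S  lex  "no"
[3,4] N\S  lex  "sent"
[2,4] N  <  k=3
[1,4] NP  >  k=2
[0,4] N\NP  >  k=1
[4,5] S/NP  lex  "gave"
[5,6] NP  lex  "the"
[4,6] S  >  k=5
[6,7] (S\(N\NP))\S  lex  "which"
[4,7] S\(N\NP)  <  k=6
[0,7] S  <  k=4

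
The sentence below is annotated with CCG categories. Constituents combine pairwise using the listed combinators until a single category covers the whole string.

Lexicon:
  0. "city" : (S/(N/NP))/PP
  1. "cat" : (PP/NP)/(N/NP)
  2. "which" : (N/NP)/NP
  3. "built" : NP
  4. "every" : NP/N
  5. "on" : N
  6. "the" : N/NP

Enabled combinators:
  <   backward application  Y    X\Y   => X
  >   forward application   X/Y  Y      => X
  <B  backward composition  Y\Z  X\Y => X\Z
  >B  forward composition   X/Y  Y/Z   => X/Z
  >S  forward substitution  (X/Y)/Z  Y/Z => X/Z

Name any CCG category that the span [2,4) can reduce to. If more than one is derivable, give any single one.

[0,7] S   >
  [0,6] S/(N/NP)   >
    [0,1] "city" : (S/(N/NP))/PP
    [1,6] PP   >
      [1,4] PP/NP   >
        [1,2] "cat" : (PP/NP)/(N/NP)
        [2,4] N/NP   >
          [2,3] "which" : (N/NP)/NP
          [3,4] "built" : NP
      [4,6] NP   >
        [4,5] "every" : NP/N
        [5,6] "on" : N
  [6,7] "the" : N/NP

N/NP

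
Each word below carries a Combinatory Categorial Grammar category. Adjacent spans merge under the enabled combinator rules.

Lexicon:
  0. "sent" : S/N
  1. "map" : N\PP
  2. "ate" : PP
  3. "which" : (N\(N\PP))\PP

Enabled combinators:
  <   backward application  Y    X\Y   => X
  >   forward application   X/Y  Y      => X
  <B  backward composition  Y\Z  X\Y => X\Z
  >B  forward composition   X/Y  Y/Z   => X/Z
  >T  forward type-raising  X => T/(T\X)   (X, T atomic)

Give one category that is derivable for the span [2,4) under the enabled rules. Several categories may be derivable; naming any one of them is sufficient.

N\(N\PP)

[0,4] S   >
  [0,1] "sent" : S/N
  [1,4] N   <
    [1,2] "map" : N\PP
    [2,4] N\(N\PP)   <
      [2,3] "ate" : PP
      [3,4] "which" : (N\(N\PP))\PP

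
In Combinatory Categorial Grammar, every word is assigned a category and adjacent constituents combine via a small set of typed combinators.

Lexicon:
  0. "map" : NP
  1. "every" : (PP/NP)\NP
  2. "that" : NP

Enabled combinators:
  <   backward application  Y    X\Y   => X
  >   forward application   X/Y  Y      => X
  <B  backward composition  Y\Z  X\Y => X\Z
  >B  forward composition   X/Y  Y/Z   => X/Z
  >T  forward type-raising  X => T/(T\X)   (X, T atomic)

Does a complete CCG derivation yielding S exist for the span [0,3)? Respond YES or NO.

NO

NP (PP/NP)\NP NP
CKY chart[0,3] = {N/(N\PP), NP/(NP\PP), PP, PP/(NP\NP), PP/(PP\PP), S/(S\PP)}; S ∉ chart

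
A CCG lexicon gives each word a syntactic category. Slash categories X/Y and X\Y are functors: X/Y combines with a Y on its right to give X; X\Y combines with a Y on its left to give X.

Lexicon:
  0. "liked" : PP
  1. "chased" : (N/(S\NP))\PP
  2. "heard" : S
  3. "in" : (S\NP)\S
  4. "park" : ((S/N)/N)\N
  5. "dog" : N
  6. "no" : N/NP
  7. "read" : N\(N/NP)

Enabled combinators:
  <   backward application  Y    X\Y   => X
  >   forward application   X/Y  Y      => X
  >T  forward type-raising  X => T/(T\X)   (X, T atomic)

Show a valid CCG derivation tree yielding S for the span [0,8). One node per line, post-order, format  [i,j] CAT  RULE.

[0,1] PP  lex  "liked"
[1,2] (N/(S\NP))\PP  lex  "chased"
[0,2] N/(S\NP)  <  k=1
[2,3] S  lex  "heard"
[3,4] (S\NP)\S  lex  "in"
[2,4] S\NP  <  k=3
[0,4] N  >  k=2
[4,5] ((S/N)/N)\N  lex  "park"
[0,5] (S/N)/N  <  k=4
[5,6] N  lex  "dog"
[0,6] S/N  >  k=5
[6,7] N/NP  lex  "no"
[7,8] N\(N/NP)  lex  "read"
[6,8] N  <  k=7
[0,8] S  >  k=6

[0,8] S   >
  [0,6] S/N   >
    [0,5] (S/N)/N   <
      [0,4] N   >
        [0,2] N/(S\NP)   <
          [0,1] "liked" : PP
          [1,2] "chased" : (N/(S\NP))\PP
        [2,4] S\NP   <
          [2,3] "heard" : S
          [3,4] "in" : (S\NP)\S
      [4,5] "park" : ((S/N)/N)\N
    [5,6] "dog" : N
  [6,8] N   <
    [6,7] "no" : N/NP
    [7,8] "read" : N\(N/NP)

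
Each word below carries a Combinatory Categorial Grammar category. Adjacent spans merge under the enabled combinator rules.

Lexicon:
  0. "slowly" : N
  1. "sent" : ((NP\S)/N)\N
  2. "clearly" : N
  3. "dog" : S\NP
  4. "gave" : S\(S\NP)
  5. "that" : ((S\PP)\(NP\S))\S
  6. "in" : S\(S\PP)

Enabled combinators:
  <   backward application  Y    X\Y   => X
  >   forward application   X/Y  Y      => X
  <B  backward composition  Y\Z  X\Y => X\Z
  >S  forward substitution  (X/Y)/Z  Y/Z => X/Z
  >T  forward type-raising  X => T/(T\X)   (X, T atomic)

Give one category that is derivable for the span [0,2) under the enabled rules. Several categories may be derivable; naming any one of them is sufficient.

(NP\S)/N

[0,7] S   <
  [0,6] S\PP   <
    [0,3] NP\S   >
      [0,2] (NP\S)/N   <
        [0,1] "slowly" : N
        [1,2] "sent" : ((NP\S)/N)\N
      [2,3] "clearly" : N
    [3,6] (S\PP)\(NP\S)   <
      [3,5] S   <
        [3,4] "dog" : S\NP
        [4,5] "gave" : S\(S\NP)
      [5,6] "that" : ((S\PP)\(NP\S))\S
  [6,7] "in" : S\(S\PP)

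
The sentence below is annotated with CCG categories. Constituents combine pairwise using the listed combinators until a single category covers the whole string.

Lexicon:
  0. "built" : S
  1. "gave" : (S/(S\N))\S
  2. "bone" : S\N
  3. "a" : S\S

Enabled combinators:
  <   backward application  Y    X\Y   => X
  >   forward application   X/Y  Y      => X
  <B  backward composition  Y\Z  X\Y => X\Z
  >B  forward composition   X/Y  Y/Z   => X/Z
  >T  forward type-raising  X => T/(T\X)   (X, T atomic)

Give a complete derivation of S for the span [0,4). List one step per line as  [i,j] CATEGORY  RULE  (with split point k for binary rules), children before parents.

[0,4] S   >
  [0,2] S/(S\N)   <
    [0,1] "built" : S
    [1,2] "gave" : (S/(S\N))\S
  [2,4] S\N   <B
    [2,3] "bone" : S\N
    [3,4] "a" : S\S

[0,1] S  lex  "built"
[1,2] (S/(S\N))\S  lex  "gave"
[0,2] S/(S\N)  <  k=1
[2,3] S\N  lex  "bone"
[3,4] S\S  lex  "a"
[2,4] S\N  <B  k=3
[0,4] S  >  k=2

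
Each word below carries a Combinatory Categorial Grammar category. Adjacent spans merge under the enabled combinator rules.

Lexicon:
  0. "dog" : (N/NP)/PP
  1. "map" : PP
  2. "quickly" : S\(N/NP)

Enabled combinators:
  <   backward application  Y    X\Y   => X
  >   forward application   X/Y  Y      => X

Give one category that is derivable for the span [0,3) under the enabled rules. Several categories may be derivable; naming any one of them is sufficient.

[0,3] S   <
  [0,2] N/NP   >
    [0,1] "dog" : (N/NP)/PP
    [1,2] "map" : PP
  [2,3] "quickly" : S\(N/NP)

S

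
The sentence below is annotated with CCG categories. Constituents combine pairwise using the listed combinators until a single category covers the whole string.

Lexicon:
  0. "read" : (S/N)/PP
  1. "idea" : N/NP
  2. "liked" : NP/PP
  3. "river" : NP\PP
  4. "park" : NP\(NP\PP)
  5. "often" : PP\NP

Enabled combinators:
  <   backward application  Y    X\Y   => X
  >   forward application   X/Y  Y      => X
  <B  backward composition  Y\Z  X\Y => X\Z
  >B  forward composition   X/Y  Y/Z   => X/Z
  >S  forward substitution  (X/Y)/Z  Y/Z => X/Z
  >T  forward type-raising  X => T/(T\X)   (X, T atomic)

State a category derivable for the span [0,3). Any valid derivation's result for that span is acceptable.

S/PP

[0,6] S   >
  [0,3] S/PP   >S
    [0,1] "read" : (S/N)/PP
    [1,3] N/PP   >B
      [1,2] "idea" : N/NP
      [2,3] "liked" : NP/PP
  [3,6] PP   <
    [3,5] NP   <
      [3,4] "river" : NP\PP
      [4,5] "park" : NP\(NP\PP)
    [5,6] "often" : PP\NP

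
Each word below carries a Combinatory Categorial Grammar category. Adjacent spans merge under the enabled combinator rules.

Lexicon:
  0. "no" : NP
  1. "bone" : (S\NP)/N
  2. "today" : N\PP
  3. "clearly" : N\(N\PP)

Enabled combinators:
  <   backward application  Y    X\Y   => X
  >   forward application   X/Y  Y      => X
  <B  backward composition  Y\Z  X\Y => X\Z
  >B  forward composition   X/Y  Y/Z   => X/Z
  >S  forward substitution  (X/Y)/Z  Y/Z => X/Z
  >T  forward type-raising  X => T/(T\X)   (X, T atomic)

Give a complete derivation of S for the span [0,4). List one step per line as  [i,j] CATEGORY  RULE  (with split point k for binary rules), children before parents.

[0,4] S   <
  [0,1] "no" : NP
  [1,4] S\NP   >
    [1,2] "bone" : (S\NP)/N
    [2,4] N   <
      [2,3] "today" : N\PP
      [3,4] "clearly" : N\(N\PP)

[0,1] NP  lex  "no"
[1,2] (S\NP)/N  lex  "bone"
[2,3] N\PP  lex  "today"
[3,4] N\(N\PP)  lex  "clearly"
[2,4] N  <  k=3
[1,4] S\NP  >  k=2
[0,4] S  <  k=1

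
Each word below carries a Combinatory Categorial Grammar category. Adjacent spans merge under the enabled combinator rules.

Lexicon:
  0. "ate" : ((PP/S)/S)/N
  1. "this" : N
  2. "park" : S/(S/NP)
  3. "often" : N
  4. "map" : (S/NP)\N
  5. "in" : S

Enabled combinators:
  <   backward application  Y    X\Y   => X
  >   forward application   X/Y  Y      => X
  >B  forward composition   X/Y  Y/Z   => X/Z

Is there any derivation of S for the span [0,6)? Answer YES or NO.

((PP/S)/S)/N N S/(S/NP) N (S/NP)\N S
CKY chart[0,6] = {PP}; S ∉ chart

NO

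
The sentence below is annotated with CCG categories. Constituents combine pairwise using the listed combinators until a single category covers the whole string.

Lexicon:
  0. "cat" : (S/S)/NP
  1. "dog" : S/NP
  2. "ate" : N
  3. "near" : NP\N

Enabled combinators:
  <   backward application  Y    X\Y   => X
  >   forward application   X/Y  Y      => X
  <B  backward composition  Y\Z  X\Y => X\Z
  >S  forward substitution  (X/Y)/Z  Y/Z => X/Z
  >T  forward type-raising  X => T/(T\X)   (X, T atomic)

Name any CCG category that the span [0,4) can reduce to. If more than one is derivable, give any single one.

S

[0,4] S   >
  [0,2] S/NP   >S
    [0,1] "cat" : (S/S)/NP
    [1,2] "dog" : S/NP
  [2,4] NP   >
    [2,3] NP/(NP\N)   >T
      [2,3] "ate" : N
    [3,4] "near" : NP\N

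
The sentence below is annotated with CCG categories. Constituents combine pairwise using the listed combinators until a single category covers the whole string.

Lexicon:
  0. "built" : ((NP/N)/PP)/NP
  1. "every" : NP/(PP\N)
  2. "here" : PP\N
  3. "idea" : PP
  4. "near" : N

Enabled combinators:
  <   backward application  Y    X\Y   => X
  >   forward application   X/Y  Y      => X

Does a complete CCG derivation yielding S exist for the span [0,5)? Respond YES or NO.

NO

((NP/N)/PP)/NP NP/(PP\N) PP\N PP N
CKY chart[0,5] = {NP}; S ∉ chart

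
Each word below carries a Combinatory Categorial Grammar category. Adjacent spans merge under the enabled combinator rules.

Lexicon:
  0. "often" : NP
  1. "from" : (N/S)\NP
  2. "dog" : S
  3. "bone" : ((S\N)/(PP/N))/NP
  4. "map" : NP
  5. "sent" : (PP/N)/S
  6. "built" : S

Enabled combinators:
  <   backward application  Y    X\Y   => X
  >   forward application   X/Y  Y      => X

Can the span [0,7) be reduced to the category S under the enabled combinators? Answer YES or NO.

[0,7] S   <
  [0,3] N   >
    [0,2] N/S   <
      [0,1] "often" : NP
      [1,2] "from" : (N/S)\NP
    [2,3] "dog" : S
  [3,7] S\N   >
    [3,5] (S\N)/(PP/N)   >
      [3,4] "bone" : ((S\N)/(PP/N))/NP
      [4,5] "map" : NP
    [5,7] PP/N   >
      [5,6] "sent" : (PP/N)/S
      [6,7] "built" : S

YES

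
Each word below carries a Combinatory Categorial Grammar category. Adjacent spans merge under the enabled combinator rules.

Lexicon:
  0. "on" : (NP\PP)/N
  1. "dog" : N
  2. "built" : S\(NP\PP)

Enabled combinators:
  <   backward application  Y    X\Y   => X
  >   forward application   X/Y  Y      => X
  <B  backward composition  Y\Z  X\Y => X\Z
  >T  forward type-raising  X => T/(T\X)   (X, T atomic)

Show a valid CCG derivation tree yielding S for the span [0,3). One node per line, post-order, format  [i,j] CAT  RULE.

[0,3] S   <
  [0,2] NP\PP   >
    [0,1] "on" : (NP\PP)/N
    [1,2] "dog" : N
  [2,3] "built" : S\(NP\PP)

[0,1] (NP\PP)/N  lex  "on"
[1,2] N  lex  "dog"
[0,2] NP\PP  >  k=1
[2,3] S\(NP\PP)  lex  "built"
[0,3] S  <  k=2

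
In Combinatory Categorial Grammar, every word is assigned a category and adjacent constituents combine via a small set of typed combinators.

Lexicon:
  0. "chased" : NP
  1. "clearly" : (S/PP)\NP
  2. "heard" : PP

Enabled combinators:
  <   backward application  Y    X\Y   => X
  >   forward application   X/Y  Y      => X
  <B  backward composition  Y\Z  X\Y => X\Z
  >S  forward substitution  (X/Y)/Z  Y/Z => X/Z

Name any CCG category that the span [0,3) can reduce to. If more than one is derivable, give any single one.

S

[0,3] S   >
  [0,2] S/PP   <
    [0,1] "chased" : NP
    [1,2] "clearly" : (S/PP)\NP
  [2,3] "heard" : PP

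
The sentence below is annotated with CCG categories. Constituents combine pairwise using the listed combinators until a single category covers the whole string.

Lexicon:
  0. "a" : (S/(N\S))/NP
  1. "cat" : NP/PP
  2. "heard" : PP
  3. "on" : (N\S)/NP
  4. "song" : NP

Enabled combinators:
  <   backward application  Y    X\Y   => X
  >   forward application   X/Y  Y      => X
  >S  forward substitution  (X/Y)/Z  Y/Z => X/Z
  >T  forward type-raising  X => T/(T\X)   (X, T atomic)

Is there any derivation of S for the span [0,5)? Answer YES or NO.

[0,5] S   >
  [0,3] S/(N\S)   >
    [0,1] "a" : (S/(N\S))/NP
    [1,3] NP   >
      [1,2] "cat" : NP/PP
      [2,3] "heard" : PP
  [3,5] N\S   >
    [3,4] "on" : (N\S)/NP
    [4,5] "song" : NP

YES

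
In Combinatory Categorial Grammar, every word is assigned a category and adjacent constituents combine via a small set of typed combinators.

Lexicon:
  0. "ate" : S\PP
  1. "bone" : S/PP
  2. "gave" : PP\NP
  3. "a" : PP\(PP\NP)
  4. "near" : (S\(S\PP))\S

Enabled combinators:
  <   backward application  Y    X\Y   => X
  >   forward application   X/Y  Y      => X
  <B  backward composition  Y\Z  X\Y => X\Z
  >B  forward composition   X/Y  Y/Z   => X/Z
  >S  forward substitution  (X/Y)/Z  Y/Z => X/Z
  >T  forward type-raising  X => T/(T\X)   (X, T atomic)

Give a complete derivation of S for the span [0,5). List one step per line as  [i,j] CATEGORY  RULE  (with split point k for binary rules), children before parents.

[0,1] S\PP  lex  "ate"
[1,2] S/PP  lex  "bone"
[2,3] PP\NP  lex  "gave"
[3,4] PP\(PP\NP)  lex  "a"
[2,4] PP  <  k=3
[1,4] S  >  k=2
[4,5] (S\(S\PP))\S  lex  "near"
[1,5] S\(S\PP)  <  k=4
[0,5] S  <  k=1

[0,5] S   <
  [0,1] "ate" : S\PP
  [1,5] S\(S\PP)   <
    [1,4] S   >
      [1,2] "bone" : S/PP
      [2,4] PP   <
        [2,3] "gave" : PP\NP
        [3,4] "a" : PP\(PP\NP)
    [4,5] "near" : (S\(S\PP))\S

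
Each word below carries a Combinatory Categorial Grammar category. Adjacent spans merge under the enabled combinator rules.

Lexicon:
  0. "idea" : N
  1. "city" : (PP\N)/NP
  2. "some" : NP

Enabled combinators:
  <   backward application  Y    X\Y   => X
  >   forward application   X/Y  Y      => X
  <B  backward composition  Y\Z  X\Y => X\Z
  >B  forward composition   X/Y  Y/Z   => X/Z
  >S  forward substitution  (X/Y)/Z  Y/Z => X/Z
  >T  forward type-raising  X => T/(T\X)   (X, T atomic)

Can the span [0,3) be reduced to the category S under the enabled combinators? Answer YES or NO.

NO

N (PP\N)/NP NP
CKY chart[0,3] = {N/(N\PP), NP/(NP\PP), PP, PP/(NP\NP), PP/(PP\PP), S/(S\PP)}; S ∉ chart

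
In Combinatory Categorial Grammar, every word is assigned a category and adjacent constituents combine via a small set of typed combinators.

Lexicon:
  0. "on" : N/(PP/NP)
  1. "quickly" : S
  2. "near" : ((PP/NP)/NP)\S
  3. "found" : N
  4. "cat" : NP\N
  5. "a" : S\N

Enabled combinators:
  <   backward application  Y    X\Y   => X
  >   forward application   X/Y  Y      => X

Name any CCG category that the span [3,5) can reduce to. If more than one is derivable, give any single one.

[0,6] S   <
  [0,5] N   >
    [0,1] "on" : N/(PP/NP)
    [1,5] PP/NP   >
      [1,3] (PP/NP)/NP   <
        [1,2] "quickly" : S
        [2,3] "near" : ((PP/NP)/NP)\S
      [3,5] NP   <
        [3,4] "found" : N
        [4,5] "cat" : NP\N
  [5,6] "a" : S\N

NP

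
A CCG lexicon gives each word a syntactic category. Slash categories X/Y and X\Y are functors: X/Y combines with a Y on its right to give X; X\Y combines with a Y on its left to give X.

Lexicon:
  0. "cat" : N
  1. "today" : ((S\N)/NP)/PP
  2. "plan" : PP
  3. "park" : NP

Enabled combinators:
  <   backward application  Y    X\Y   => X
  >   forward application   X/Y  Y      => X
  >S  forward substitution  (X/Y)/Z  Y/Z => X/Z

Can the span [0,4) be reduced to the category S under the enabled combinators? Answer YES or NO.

YES

[0,4] S   <
  [0,1] "cat" : N
  [1,4] S\N   >
    [1,3] (S\N)/NP   >
      [1,2] "today" : ((S\N)/NP)/PP
      [2,3] "plan" : PP
    [3,4] "park" : NP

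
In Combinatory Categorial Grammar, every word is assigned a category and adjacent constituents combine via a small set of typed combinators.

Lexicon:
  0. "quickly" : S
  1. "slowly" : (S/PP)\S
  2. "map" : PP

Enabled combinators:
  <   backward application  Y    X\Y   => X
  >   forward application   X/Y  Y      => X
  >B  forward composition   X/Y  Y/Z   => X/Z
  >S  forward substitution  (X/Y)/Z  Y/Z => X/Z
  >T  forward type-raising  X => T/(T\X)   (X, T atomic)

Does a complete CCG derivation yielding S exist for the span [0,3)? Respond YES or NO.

YES

[0,3] S   >
  [0,2] S/PP   <
    [0,1] "quickly" : S
    [1,2] "slowly" : (S/PP)\S
  [2,3] "map" : PP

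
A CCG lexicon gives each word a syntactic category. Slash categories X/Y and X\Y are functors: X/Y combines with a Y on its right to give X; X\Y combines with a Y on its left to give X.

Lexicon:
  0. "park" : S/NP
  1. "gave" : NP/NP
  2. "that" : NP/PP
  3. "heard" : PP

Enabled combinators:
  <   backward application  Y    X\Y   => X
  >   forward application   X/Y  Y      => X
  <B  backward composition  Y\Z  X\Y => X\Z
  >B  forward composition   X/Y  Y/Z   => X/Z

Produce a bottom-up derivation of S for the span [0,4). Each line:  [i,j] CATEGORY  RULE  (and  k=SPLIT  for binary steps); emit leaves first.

[0,4] S   >
  [0,2] S/NP   >B
    [0,1] "park" : S/NP
    [1,2] "gave" : NP/NP
  [2,4] NP   >
    [2,3] "that" : NP/PP
    [3,4] "heard" : PP

[0,1] S/NP  lex  "park"
[1,2] NP/NP  lex  "gave"
[0,2] S/NP  >B  k=1
[2,3] NP/PP  lex  "that"
[3,4] PP  lex  "heard"
[2,4] NP  >  k=3
[0,4] S  >  k=2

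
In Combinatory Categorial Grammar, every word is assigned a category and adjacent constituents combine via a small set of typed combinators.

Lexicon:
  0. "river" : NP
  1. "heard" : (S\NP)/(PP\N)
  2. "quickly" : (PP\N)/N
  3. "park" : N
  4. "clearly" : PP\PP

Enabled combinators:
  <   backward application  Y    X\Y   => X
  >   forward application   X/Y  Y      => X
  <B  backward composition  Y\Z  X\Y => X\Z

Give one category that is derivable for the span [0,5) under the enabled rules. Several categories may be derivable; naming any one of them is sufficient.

S

[0,5] S   <
  [0,1] "river" : NP
  [1,5] S\NP   >
    [1,2] "heard" : (S\NP)/(PP\N)
    [2,5] PP\N   <B
      [2,4] PP\N   >
        [2,3] "quickly" : (PP\N)/N
        [3,4] "park" : N
      [4,5] "clearly" : PP\PP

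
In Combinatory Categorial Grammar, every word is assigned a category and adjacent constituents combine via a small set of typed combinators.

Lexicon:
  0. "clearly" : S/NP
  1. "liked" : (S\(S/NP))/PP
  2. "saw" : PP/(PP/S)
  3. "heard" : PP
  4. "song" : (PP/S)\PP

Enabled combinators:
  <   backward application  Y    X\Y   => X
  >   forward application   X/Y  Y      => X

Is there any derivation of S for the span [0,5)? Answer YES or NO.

YES

[0,5] S   <
  [0,1] "clearly" : S/NP
  [1,5] S\(S/NP)   >
    [1,2] "liked" : (S\(S/NP))/PP
    [2,5] PP   >
      [2,3] "saw" : PP/(PP/S)
      [3,5] PP/S   <
        [3,4] "heard" : PP
        [4,5] "song" : (PP/S)\PP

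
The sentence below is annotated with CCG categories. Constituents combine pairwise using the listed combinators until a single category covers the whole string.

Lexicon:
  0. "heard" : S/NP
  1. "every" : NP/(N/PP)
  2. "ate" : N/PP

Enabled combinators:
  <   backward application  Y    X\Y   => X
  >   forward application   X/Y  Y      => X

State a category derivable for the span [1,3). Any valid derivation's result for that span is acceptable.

[0,3] S   >
  [0,1] "heard" : S/NP
  [1,3] NP   >
    [1,2] "every" : NP/(N/PP)
    [2,3] "ate" : N/PP

NP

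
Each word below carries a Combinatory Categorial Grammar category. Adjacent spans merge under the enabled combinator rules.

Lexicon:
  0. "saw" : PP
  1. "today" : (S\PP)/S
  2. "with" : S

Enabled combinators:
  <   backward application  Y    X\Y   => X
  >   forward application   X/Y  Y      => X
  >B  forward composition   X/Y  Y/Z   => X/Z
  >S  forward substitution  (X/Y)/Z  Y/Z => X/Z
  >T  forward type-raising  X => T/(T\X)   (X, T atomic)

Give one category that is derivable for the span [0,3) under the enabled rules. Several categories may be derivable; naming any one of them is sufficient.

S

[0,3] S   <
  [0,1] "saw" : PP
  [1,3] S\PP   >
    [1,2] "today" : (S\PP)/S
    [2,3] "with" : S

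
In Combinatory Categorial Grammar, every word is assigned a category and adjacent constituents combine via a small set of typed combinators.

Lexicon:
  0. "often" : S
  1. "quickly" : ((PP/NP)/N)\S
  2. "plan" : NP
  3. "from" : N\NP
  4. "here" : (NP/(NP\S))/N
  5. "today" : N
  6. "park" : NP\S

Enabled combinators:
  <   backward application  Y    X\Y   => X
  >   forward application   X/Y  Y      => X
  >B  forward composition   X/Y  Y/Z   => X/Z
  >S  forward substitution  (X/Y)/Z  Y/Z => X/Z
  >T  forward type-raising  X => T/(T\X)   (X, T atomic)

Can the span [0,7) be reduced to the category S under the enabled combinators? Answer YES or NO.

S ((PP/NP)/N)\S NP N\NP (NP/(NP\S))/N N NP\S
CKY chart[0,7] = {N/(N\PP), NP/(NP\PP), PP, PP/(NP\NP), PP/(PP\PP), S/(S\PP)}; S ∉ chart

NO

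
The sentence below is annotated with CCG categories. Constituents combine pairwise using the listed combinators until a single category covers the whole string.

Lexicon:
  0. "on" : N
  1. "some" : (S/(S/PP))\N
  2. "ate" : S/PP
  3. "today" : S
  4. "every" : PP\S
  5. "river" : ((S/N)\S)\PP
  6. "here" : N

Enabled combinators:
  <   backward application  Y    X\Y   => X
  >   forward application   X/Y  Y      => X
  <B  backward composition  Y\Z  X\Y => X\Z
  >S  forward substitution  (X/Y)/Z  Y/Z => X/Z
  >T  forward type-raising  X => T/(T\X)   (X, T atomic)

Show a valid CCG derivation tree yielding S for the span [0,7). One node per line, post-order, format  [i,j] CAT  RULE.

[0,7] S   >
  [0,6] S/N   <
    [0,3] S   >
      [0,2] S/(S/PP)   <
        [0,1] "on" : N
        [1,2] "some" : (S/(S/PP))\N
      [2,3] "ate" : S/PP
    [3,6] (S/N)\S   <
      [3,5] PP   >
        [3,4] PP/(PP\S)   >T
          [3,4] "today" : S
        [4,5] "every" : PP\S
      [5,6] "river" : ((S/N)\S)\PP
  [6,7] "here" : N

[0,1] N  lex  "on"
[1,2] (S/(S/PP))\N  lex  "some"
[0,2] S/(S/PP)  <  k=1
[2,3] S/PP  lex  "ate"
[0,3] S  >  k=2
[3,4] S  lex  "today"
[3,4] PP/(PP\S)  >T
[4,5] PP\S  lex  "every"
[3,5] PP  >  k=4
[5,6] ((S/N)\S)\PP  lex  "river"
[3,6] (S/N)\S  <  k=5
[0,6] S/N  <  k=3
[6,7] N  lex  "here"
[0,7] S  >  k=6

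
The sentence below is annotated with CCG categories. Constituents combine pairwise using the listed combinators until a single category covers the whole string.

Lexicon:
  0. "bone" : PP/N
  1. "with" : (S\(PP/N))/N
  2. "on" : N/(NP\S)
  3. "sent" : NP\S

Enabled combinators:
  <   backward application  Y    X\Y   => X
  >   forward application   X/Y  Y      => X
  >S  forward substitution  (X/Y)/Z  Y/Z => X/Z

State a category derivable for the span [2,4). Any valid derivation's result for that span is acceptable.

N

[0,4] S   <
  [0,1] "bone" : PP/N
  [1,4] S\(PP/N)   >
    [1,2] "with" : (S\(PP/N))/N
    [2,4] N   >
      [2,3] "on" : N/(NP\S)
      [3,4] "sent" : NP\S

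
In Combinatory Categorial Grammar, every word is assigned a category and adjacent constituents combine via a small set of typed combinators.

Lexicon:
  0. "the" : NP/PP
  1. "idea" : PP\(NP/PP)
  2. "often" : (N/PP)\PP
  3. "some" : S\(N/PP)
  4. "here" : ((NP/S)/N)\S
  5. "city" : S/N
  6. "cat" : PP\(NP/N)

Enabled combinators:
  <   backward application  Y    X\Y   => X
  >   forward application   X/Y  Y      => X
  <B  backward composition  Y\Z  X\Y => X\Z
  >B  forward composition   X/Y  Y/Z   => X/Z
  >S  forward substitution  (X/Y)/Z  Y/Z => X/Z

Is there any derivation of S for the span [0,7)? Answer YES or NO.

NO

NP/PP PP\(NP/PP) (N/PP)\PP S\(N/PP) ((NP/S)/N)\S S/N PP\(NP/N)
CKY chart[0,7] = {PP}; S ∉ chart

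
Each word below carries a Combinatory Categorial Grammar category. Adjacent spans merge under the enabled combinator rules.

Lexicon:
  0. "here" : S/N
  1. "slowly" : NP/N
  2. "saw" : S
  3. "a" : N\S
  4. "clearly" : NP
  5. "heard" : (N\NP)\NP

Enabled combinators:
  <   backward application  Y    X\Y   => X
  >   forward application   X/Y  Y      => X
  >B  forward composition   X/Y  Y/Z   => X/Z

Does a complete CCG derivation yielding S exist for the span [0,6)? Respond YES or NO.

[0,6] S   >
  [0,1] "here" : S/N
  [1,6] N   <
    [1,4] NP   >
      [1,2] "slowly" : NP/N
      [2,4] N   <
        [2,3] "saw" : S
        [3,4] "a" : N\S
    [4,6] N\NP   <
      [4,5] "clearly" : NP
      [5,6] "heard" : (N\NP)\NP

YES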